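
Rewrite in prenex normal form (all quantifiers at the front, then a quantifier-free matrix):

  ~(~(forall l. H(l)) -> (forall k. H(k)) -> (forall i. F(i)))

exists l. forall k. exists i. (~H(l) & H(k) & ~F(i))

First replace A → B with ¬A ∨ B.
  ~(~~(forall l. H(l)) | ~(forall k. H(k)) | (forall i. F(i)))
Drive negations inward (¬∀x A ≡ ∃x ¬A, ¬∃x A ≡ ∀x ¬A, De Morgan for ∧/∨):
  (exists l. ~H(l)) & (forall k. H(k)) & (exists i. ~F(i))
All bound variables are already distinct, so no renaming is needed.
Finally move all quantifiers to the prefix:
  exists l. forall k. exists i. (~H(l) & H(k) & ~F(i))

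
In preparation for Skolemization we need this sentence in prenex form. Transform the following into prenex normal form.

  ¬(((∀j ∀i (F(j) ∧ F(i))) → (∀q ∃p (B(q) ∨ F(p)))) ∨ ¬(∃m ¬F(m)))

∀j ∀i ∃q ∀p ∃m (F(j) ∧ F(i) ∧ ¬B(q) ∧ ¬F(p) ∧ ¬F(m))

Eliminate → and ↔ using ¬ and ∨.
  ¬(¬(∀j ∀i (F(j) ∧ F(i))) ∨ (∀q ∃p (B(q) ∨ F(p))) ∨ ¬(∃m ¬F(m)))
Push ¬ through the quantifiers and connectives to reach negation normal form:
  (∀j ∀i (F(j) ∧ F(i))) ∧ (∃q ∀p (¬B(q) ∧ ¬F(p))) ∧ (∃m ¬F(m))
All bound variables are already distinct, so no renaming is needed.
Finally move all quantifiers to the prefix:
  ∀j ∀i ∃q ∀p ∃m (F(j) ∧ F(i) ∧ ¬B(q) ∧ ¬F(p) ∧ ¬F(m))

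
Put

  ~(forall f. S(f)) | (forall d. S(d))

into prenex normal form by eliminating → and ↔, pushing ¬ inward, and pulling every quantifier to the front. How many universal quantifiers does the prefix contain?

Drive negations inward (¬∀x A ≡ ∃x ¬A, ¬∃x A ≡ ∀x ¬A, De Morgan for ∧/∨):
  (exists f. ~S(f)) | (forall d. S(d))
All bound variables are already distinct, so no renaming is needed.
Finally move all quantifiers to the prefix:
  exists f. forall d. (~S(f) | S(d))
The prefix is exists f forall d: 1 universal, 1 existential.

1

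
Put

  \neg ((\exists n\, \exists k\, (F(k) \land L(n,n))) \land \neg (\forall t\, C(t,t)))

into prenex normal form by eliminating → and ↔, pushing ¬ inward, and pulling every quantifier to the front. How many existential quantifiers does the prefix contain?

0

Drive negations inward (¬∀x A ≡ ∃x ¬A, ¬∃x A ≡ ∀x ¬A, De Morgan for ∧/∨):
  (\forall n\, \forall k\, (\neg F(k) \lor \neg L(n,n))) \lor (\forall t\, C(t,t))
Pull the quantifiers to the front (each side's bound variable is not free in the other side):
  \forall n\, \forall k\, \forall t\, (\neg F(k) \lor \neg L(n,n) \lor C(t,t))
The prefix is \forall n \forall k \forall t: 3 universal, 0 existential.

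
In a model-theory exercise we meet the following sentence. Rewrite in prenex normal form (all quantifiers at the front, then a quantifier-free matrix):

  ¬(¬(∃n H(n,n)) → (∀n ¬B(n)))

∀n ∃y1 (¬H(n,n) ∧ B(y1))

Eliminate → and ↔ using ¬ and ∨.
  ¬(¬¬(∃n H(n,n)) ∨ (∀n ¬B(n)))
Drive negations inward (¬∀x A ≡ ∃x ¬A, ¬∃x A ≡ ∀x ¬A, De Morgan for ∧/∨):
  (∀n ¬H(n,n)) ∧ (∃n B(n))
Give each quantifier a distinct variable: n↦y1.
  (∀n ¬H(n,n)) ∧ (∃y1 B(y1))
Extract every quantifier outward, since the variables are now distinct and don't occur free across branches:
  ∀n ∃y1 (¬H(n,n) ∧ B(y1))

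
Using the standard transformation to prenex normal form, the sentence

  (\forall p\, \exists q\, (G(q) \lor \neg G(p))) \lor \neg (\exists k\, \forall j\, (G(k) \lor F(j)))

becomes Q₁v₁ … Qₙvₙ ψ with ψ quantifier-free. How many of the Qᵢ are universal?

2

Drive negations inward (¬∀x A ≡ ∃x ¬A, ¬∃x A ≡ ∀x ¬A, De Morgan for ∧/∨):
  (\forall p\, \exists q\, (G(q) \lor \neg G(p))) \lor (\forall k\, \exists j\, (\neg G(k) \land \neg F(j)))
Pull the quantifiers to the front (each side's bound variable is not free in the other side):
  \forall p\, \exists q\, \forall k\, \exists j\, (G(q) \lor \neg G(p) \lor \neg G(k) \land \neg F(j))
The prefix is \forall p \exists q \forall k \exists j: 2 universal, 2 existential.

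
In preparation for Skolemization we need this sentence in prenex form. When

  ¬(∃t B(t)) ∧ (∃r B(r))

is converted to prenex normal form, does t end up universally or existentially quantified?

Drive negations inward (¬∀x A ≡ ∃x ¬A, ¬∃x A ≡ ∀x ¬A, De Morgan for ∧/∨):
  (∀t ¬B(t)) ∧ (∃r B(r))
Pull the quantifiers to the front (each side's bound variable is not free in the other side):
  ∀t ∃r (¬B(t) ∧ B(r))
The quantifier ∃t sits under an odd number of negations, so it flips to ∀t.

universal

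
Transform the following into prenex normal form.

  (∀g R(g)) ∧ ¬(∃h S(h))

Drive negations inward (¬∀x A ≡ ∃x ¬A, ¬∃x A ≡ ∀x ¬A, De Morgan for ∧/∨):
  (∀g R(g)) ∧ (∀h ¬S(h))
Finally move all quantifiers to the prefix:
  ∀g ∀h (R(g) ∧ ¬S(h))

∀g ∀h (R(g) ∧ ¬S(h))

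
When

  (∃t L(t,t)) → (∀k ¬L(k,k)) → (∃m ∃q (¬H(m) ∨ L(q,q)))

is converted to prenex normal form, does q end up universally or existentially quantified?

First replace A → B with ¬A ∨ B.
  ¬(∃t L(t,t)) ∨ ¬(∀k ¬L(k,k)) ∨ (∃m ∃q (¬H(m) ∨ L(q,q)))
Move each ¬ inward, flipping quantifiers it crosses:
  (∀t ¬L(t,t)) ∨ (∃k L(k,k)) ∨ (∃m ∃q (¬H(m) ∨ L(q,q)))
All bound variables are already distinct, so no renaming is needed.
Pull the quantifiers to the front (each side's bound variable is not free in the other side):
  ∀t ∃k ∃m ∃q (¬L(t,t) ∨ L(k,k) ∨ ¬H(m) ∨ L(q,q))
The quantifier ∃q sits under an even number of negations (counting the antecedent side of each →), so it remains existential.

existential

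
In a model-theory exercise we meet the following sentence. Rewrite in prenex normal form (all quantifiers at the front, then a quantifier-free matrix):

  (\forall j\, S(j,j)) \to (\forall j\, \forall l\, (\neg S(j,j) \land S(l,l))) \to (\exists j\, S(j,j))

\exists j\, \exists a\, \exists l\, \exists y\, (\neg S(j,j) \lor S(a,a) \lor \neg S(l,l) \lor S(y,y))

Eliminate → and ↔ using ¬ and ∨.
  \neg (\forall j\, S(j,j)) \lor \neg (\forall j\, \forall l\, (\neg S(j,j) \land S(l,l))) \lor (\exists j\, S(j,j))
Move each ¬ inward, flipping quantifiers it crosses:
  (\exists j\, \neg S(j,j)) \lor (\exists j\, \exists l\, (S(j,j) \lor \neg S(l,l))) \lor (\exists j\, S(j,j))
Give each quantifier a distinct variable: j↦a, j↦y.
  (\exists j\, \neg S(j,j)) \lor (\exists a\, \exists l\, (S(a,a) \lor \neg S(l,l))) \lor (\exists y\, S(y,y))
Pull the quantifiers to the front (each side's bound variable is not free in the other side):
  \exists j\, \exists a\, \exists l\, \exists y\, (\neg S(j,j) \lor S(a,a) \lor \neg S(l,l) \lor S(y,y))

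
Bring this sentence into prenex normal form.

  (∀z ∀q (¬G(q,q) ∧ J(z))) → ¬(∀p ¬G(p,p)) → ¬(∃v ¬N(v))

Eliminate → and ↔ using ¬ and ∨.
  ¬(∀z ∀q (¬G(q,q) ∧ J(z))) ∨ ¬¬(∀p ¬G(p,p)) ∨ ¬(∃v ¬N(v))
Move each ¬ inward, flipping quantifiers it crosses:
  (∃z ∃q (G(q,q) ∨ ¬J(z))) ∨ (∀p ¬G(p,p)) ∨ (∀v N(v))
Extract every quantifier outward, since the variables are now distinct and don't occur free across branches:
  ∃z ∃q ∀p ∀v (G(q,q) ∨ ¬J(z) ∨ ¬G(p,p) ∨ N(v))

∃z ∃q ∀p ∀v (G(q,q) ∨ ¬J(z) ∨ ¬G(p,p) ∨ N(v))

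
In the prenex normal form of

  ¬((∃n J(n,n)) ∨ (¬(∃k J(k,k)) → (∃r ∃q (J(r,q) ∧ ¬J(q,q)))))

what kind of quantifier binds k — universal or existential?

universal

Rewrite implications/biconditionals: A → B as ¬A ∨ B.
  ¬((∃n J(n,n)) ∨ ¬¬(∃k J(k,k)) ∨ (∃r ∃q (J(r,q) ∧ ¬J(q,q))))
Move each ¬ inward, flipping quantifiers it crosses:
  (∀n ¬J(n,n)) ∧ (∀k ¬J(k,k)) ∧ (∀r ∀q (¬J(r,q) ∨ J(q,q)))
All bound variables are already distinct, so no renaming is needed.
Finally move all quantifiers to the prefix:
  ∀n ∀k ∀r ∀q (¬J(n,n) ∧ ¬J(k,k) ∧ (¬J(r,q) ∨ J(q,q)))
The quantifier ∃k sits under an odd number of negations (counting the antecedent side of each →), so it flips to ∀k.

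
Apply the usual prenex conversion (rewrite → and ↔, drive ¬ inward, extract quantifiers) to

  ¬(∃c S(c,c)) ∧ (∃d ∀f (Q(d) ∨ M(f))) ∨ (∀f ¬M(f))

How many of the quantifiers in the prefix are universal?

3

Drive negations inward (¬∀x A ≡ ∃x ¬A, ¬∃x A ≡ ∀x ¬A, De Morgan for ∧/∨):
  (∀c ¬S(c,c)) ∧ (∃d ∀f (Q(d) ∨ M(f))) ∨ (∀f ¬M(f))
Standardize variables apart so no two quantifiers bind the same name: f↦t.
  (∀c ¬S(c,c)) ∧ (∃d ∀f (Q(d) ∨ M(f))) ∨ (∀t ¬M(t))
Pull the quantifiers to the front (each side's bound variable is not free in the other side):
  ∀c ∃d ∀f ∀t (¬S(c,c) ∧ (Q(d) ∨ M(f)) ∨ ¬M(t))
The prefix is ∀c ∃d ∀f ∀t: 3 universal, 1 existential.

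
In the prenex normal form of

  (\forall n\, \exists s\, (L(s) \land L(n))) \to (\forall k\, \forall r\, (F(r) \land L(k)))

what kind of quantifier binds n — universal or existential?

Eliminate → and ↔ using ¬ and ∨.
  \neg (\forall n\, \exists s\, (L(s) \land L(n))) \lor (\forall k\, \forall r\, (F(r) \land L(k)))
Push ¬ through the quantifiers and connectives to reach negation normal form:
  (\exists n\, \forall s\, (\neg L(s) \lor \neg L(n))) \lor (\forall k\, \forall r\, (F(r) \land L(k)))
All bound variables are already distinct, so no renaming is needed.
Finally move all quantifiers to the prefix:
  \exists n\, \forall s\, \forall k\, \forall r\, (\neg L(s) \lor \neg L(n) \lor F(r) \land L(k))
The quantifier \forall n sits under an odd number of negations (counting the antecedent side of each →), so it flips to \exists n.

existential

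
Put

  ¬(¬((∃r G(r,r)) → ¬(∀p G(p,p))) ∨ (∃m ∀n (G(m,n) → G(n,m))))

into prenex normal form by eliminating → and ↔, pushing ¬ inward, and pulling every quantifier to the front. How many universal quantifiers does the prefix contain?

Rewrite implications/biconditionals: A → B as ¬A ∨ B.
  ¬(¬(¬(∃r G(r,r)) ∨ ¬(∀p G(p,p))) ∨ (∃m ∀n (¬G(m,n) ∨ G(n,m))))
Move each ¬ inward, flipping quantifiers it crosses:
  ((∀r ¬G(r,r)) ∨ (∃p ¬G(p,p))) ∧ (∀m ∃n (G(m,n) ∧ ¬G(n,m)))
All bound variables are already distinct, so no renaming is needed.
Finally move all quantifiers to the prefix:
  ∀r ∃p ∀m ∃n ((¬G(r,r) ∨ ¬G(p,p)) ∧ G(m,n) ∧ ¬G(n,m))
The prefix is ∀r ∃p ∀m ∃n: 2 universal, 2 existential.

2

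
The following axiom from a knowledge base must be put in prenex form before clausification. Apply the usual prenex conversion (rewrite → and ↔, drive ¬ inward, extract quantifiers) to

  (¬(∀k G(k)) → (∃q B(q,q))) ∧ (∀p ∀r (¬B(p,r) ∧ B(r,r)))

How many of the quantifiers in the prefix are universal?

First replace A → B with ¬A ∨ B.
  (¬¬(∀k G(k)) ∨ (∃q B(q,q))) ∧ (∀p ∀r (¬B(p,r) ∧ B(r,r)))
Move each ¬ inward, flipping quantifiers it crosses:
  ((∀k G(k)) ∨ (∃q B(q,q))) ∧ (∀p ∀r (¬B(p,r) ∧ B(r,r)))
All bound variables are already distinct, so no renaming is needed.
Pull the quantifiers to the front (each side's bound variable is not free in the other side):
  ∀k ∃q ∀p ∀r ((G(k) ∨ B(q,q)) ∧ ¬B(p,r) ∧ B(r,r))
The prefix is ∀k ∃q ∀p ∀r: 3 universal, 1 existential.

3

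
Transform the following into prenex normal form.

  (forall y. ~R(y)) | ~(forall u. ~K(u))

Drive negations inward (¬∀x A ≡ ∃x ¬A, ¬∃x A ≡ ∀x ¬A, De Morgan for ∧/∨):
  (forall y. ~R(y)) | (exists u. K(u))
All bound variables are already distinct, so no renaming is needed.
Finally move all quantifiers to the prefix:
  forall y. exists u. (~R(y) | K(u))

forall y. exists u. (~R(y) | K(u))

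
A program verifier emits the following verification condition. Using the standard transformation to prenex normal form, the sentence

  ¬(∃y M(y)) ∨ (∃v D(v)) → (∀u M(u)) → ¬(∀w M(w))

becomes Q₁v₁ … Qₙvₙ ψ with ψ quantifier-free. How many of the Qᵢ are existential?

3

Rewrite implications/biconditionals: A → B as ¬A ∨ B.
  ¬(¬(∃y M(y)) ∨ (∃v D(v))) ∨ ¬(∀u M(u)) ∨ ¬(∀w M(w))
Move each ¬ inward, flipping quantifiers it crosses:
  (∃y M(y)) ∧ (∀v ¬D(v)) ∨ (∃u ¬M(u)) ∨ (∃w ¬M(w))
All bound variables are already distinct, so no renaming is needed.
Pull the quantifiers to the front (each side's bound variable is not free in the other side):
  ∃y ∀v ∃u ∃w (M(y) ∧ ¬D(v) ∨ ¬M(u) ∨ ¬M(w))
The prefix is ∃y ∀v ∃u ∃w: 1 universal, 3 existential.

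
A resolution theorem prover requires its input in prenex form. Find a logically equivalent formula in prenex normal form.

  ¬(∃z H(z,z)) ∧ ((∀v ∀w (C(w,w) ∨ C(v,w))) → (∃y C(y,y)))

∀z ∃v ∃w ∃y (¬H(z,z) ∧ (¬C(w,w) ∧ ¬C(v,w) ∨ C(y,y)))

Eliminate → and ↔ using ¬ and ∨.
  ¬(∃z H(z,z)) ∧ (¬(∀v ∀w (C(w,w) ∨ C(v,w))) ∨ (∃y C(y,y)))
Push ¬ through the quantifiers and connectives to reach negation normal form:
  (∀z ¬H(z,z)) ∧ ((∃v ∃w (¬C(w,w) ∧ ¬C(v,w))) ∨ (∃y C(y,y)))
All bound variables are already distinct, so no renaming is needed.
Pull the quantifiers to the front (each side's bound variable is not free in the other side):
  ∀z ∃v ∃w ∃y (¬H(z,z) ∧ (¬C(w,w) ∧ ¬C(v,w) ∨ C(y,y)))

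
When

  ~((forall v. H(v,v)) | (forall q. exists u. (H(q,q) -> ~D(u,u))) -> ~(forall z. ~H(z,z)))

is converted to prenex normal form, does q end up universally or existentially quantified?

First replace A → B with ¬A ∨ B.
  ~(~((forall v. H(v,v)) | (forall q. exists u. (~H(q,q) | ~D(u,u)))) | ~(forall z. ~H(z,z)))
Push ¬ through the quantifiers and connectives to reach negation normal form:
  ((forall v. H(v,v)) | (forall q. exists u. (~H(q,q) | ~D(u,u)))) & (forall z. ~H(z,z))
All bound variables are already distinct, so no renaming is needed.
Extract every quantifier outward, since the variables are now distinct and don't occur free across branches:
  forall v. forall q. exists u. forall z. ((H(v,v) | ~H(q,q) | ~D(u,u)) & ~H(z,z))
The quantifier forall q sits under an even number of negations (counting the antecedent side of each →), so it remains universal.

universal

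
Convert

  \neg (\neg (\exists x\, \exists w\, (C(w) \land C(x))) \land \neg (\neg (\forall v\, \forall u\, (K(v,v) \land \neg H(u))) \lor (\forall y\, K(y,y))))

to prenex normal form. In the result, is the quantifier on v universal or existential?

Move each ¬ inward, flipping quantifiers it crosses:
  (\exists x\, \exists w\, (C(w) \land C(x))) \lor (\exists v\, \exists u\, (\neg K(v,v) \lor H(u))) \lor (\forall y\, K(y,y))
Extract every quantifier outward, since the variables are now distinct and don't occur free across branches:
  \exists x\, \exists w\, \exists v\, \exists u\, \forall y\, (C(w) \land C(x) \lor \neg K(v,v) \lor H(u) \lor K(y,y))
The quantifier \forall v sits under an odd number of negations, so it flips to \exists v.

existential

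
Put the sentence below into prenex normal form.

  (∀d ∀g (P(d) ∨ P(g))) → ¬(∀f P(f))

Eliminate → and ↔ using ¬ and ∨.
  ¬(∀d ∀g (P(d) ∨ P(g))) ∨ ¬(∀f P(f))
Drive negations inward (¬∀x A ≡ ∃x ¬A, ¬∃x A ≡ ∀x ¬A, De Morgan for ∧/∨):
  (∃d ∃g (¬P(d) ∧ ¬P(g))) ∨ (∃f ¬P(f))
All bound variables are already distinct, so no renaming is needed.
Extract every quantifier outward, since the variables are now distinct and don't occur free across branches:
  ∃d ∃g ∃f (¬P(d) ∧ ¬P(g) ∨ ¬P(f))

∃d ∃g ∃f (¬P(d) ∧ ¬P(g) ∨ ¬P(f))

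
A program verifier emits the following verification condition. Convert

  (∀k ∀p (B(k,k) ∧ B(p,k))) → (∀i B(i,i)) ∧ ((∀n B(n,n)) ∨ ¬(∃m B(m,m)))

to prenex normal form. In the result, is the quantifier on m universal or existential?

Eliminate → and ↔ using ¬ and ∨.
  ¬(∀k ∀p (B(k,k) ∧ B(p,k))) ∨ (∀i B(i,i)) ∧ ((∀n B(n,n)) ∨ ¬(∃m B(m,m)))
Push ¬ through the quantifiers and connectives to reach negation normal form:
  (∃k ∃p (¬B(k,k) ∨ ¬B(p,k))) ∨ (∀i B(i,i)) ∧ ((∀n B(n,n)) ∨ (∀m ¬B(m,m)))
Finally move all quantifiers to the prefix:
  ∃k ∃p ∀i ∀n ∀m (¬B(k,k) ∨ ¬B(p,k) ∨ B(i,i) ∧ (B(n,n) ∨ ¬B(m,m)))
The quantifier ∃m sits under an odd number of negations (counting the antecedent side of each →), so it flips to ∀m.

universal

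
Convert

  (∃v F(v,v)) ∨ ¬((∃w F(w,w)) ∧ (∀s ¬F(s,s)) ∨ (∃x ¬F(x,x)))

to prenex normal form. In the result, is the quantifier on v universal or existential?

Drive negations inward (¬∀x A ≡ ∃x ¬A, ¬∃x A ≡ ∀x ¬A, De Morgan for ∧/∨):
  (∃v F(v,v)) ∨ ((∀w ¬F(w,w)) ∨ (∃s F(s,s))) ∧ (∀x F(x,x))
All bound variables are already distinct, so no renaming is needed.
Finally move all quantifiers to the prefix:
  ∃v ∀w ∃s ∀x (F(v,v) ∨ (¬F(w,w) ∨ F(s,s)) ∧ F(x,x))
The quantifier ∃v sits under an even number of negations, so it remains existential.

existential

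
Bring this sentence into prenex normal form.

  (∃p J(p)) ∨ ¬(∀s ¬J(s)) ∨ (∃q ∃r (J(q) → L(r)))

Eliminate → and ↔ using ¬ and ∨.
  (∃p J(p)) ∨ ¬(∀s ¬J(s)) ∨ (∃q ∃r (¬J(q) ∨ L(r)))
Drive negations inward (¬∀x A ≡ ∃x ¬A, ¬∃x A ≡ ∀x ¬A, De Morgan for ∧/∨):
  (∃p J(p)) ∨ (∃s J(s)) ∨ (∃q ∃r (¬J(q) ∨ L(r)))
All bound variables are already distinct, so no renaming is needed.
Finally move all quantifiers to the prefix:
  ∃p ∃s ∃q ∃r (J(p) ∨ J(s) ∨ ¬J(q) ∨ L(r))

∃p ∃s ∃q ∃r (J(p) ∨ J(s) ∨ ¬J(q) ∨ L(r))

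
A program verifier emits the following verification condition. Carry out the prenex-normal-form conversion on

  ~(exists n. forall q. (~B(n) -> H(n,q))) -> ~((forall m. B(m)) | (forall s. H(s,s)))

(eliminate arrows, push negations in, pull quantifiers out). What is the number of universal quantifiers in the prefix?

1

First replace A → B with ¬A ∨ B.
  ~~(exists n. forall q. (~~B(n) | H(n,q))) | ~((forall m. B(m)) | (forall s. H(s,s)))
Push ¬ through the quantifiers and connectives to reach negation normal form:
  (exists n. forall q. (B(n) | H(n,q))) | (exists m. ~B(m)) & (exists s. ~H(s,s))
All bound variables are already distinct, so no renaming is needed.
Pull the quantifiers to the front (each side's bound variable is not free in the other side):
  exists n. forall q. exists m. exists s. (B(n) | H(n,q) | ~B(m) & ~H(s,s))
The prefix is exists n forall q exists m exists s: 1 universal, 3 existential.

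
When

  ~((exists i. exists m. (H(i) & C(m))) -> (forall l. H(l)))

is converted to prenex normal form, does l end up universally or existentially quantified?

First replace A → B with ¬A ∨ B.
  ~(~(exists i. exists m. (H(i) & C(m))) | (forall l. H(l)))
Push ¬ through the quantifiers and connectives to reach negation normal form:
  (exists i. exists m. (H(i) & C(m))) & (exists l. ~H(l))
All bound variables are already distinct, so no renaming is needed.
Extract every quantifier outward, since the variables are now distinct and don't occur free across branches:
  exists i. exists m. exists l. (H(i) & C(m) & ~H(l))
The quantifier forall l sits under an odd number of negations (counting the antecedent side of each →), so it flips to exists l.

existential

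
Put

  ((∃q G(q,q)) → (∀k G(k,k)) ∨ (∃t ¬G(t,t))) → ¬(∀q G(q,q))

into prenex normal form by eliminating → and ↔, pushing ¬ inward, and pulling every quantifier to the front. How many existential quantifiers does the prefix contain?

3

First replace A → B with ¬A ∨ B.
  ¬(¬(∃q G(q,q)) ∨ (∀k G(k,k)) ∨ (∃t ¬G(t,t))) ∨ ¬(∀q G(q,q))
Move each ¬ inward, flipping quantifiers it crosses:
  (∃q G(q,q)) ∧ (∃k ¬G(k,k)) ∧ (∀t G(t,t)) ∨ (∃q ¬G(q,q))
Give each quantifier a distinct variable: q↦c.
  (∃q G(q,q)) ∧ (∃k ¬G(k,k)) ∧ (∀t G(t,t)) ∨ (∃c ¬G(c,c))
Finally move all quantifiers to the prefix:
  ∃q ∃k ∀t ∃c (G(q,q) ∧ ¬G(k,k) ∧ G(t,t) ∨ ¬G(c,c))
The prefix is ∃q ∃k ∀t ∃c: 1 universal, 3 existential.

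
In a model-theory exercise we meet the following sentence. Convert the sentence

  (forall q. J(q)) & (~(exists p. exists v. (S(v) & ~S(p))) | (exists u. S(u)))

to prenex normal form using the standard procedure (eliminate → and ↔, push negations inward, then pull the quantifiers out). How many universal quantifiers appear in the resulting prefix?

Push ¬ through the quantifiers and connectives to reach negation normal form:
  (forall q. J(q)) & ((forall p. forall v. (~S(v) | S(p))) | (exists u. S(u)))
Finally move all quantifiers to the prefix:
  forall q. forall p. forall v. exists u. (J(q) & (~S(v) | S(p) | S(u)))
The prefix is forall q forall p forall v exists u: 3 universal, 1 existential.

3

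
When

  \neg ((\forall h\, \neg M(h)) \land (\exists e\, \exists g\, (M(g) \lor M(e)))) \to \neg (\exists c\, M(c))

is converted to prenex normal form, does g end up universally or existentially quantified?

First replace A → B with ¬A ∨ B.
  \neg \neg ((\forall h\, \neg M(h)) \land (\exists e\, \exists g\, (M(g) \lor M(e)))) \lor \neg (\exists c\, M(c))
Drive negations inward (¬∀x A ≡ ∃x ¬A, ¬∃x A ≡ ∀x ¬A, De Morgan for ∧/∨):
  (\forall h\, \neg M(h)) \land (\exists e\, \exists g\, (M(g) \lor M(e))) \lor (\forall c\, \neg M(c))
All bound variables are already distinct, so no renaming is needed.
Finally move all quantifiers to the prefix:
  \forall h\, \exists e\, \exists g\, \forall c\, (\neg M(h) \land (M(g) \lor M(e)) \lor \neg M(c))
The quantifier \exists g sits under an even number of negations (counting the antecedent side of each →), so it remains existential.

existential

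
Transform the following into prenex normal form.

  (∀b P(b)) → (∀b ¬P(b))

Rewrite implications/biconditionals: A → B as ¬A ∨ B.
  ¬(∀b P(b)) ∨ (∀b ¬P(b))
Push ¬ through the quantifiers and connectives to reach negation normal form:
  (∃b ¬P(b)) ∨ (∀b ¬P(b))
Give each quantifier a distinct variable: b↦c.
  (∃b ¬P(b)) ∨ (∀c ¬P(c))
Extract every quantifier outward, since the variables are now distinct and don't occur free across branches:
  ∃b ∀c (¬P(b) ∨ ¬P(c))

∃b ∀c (¬P(b) ∨ ¬P(c))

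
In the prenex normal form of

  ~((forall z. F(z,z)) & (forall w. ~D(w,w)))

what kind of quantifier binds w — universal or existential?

Push ¬ through the quantifiers and connectives to reach negation normal form:
  (exists z. ~F(z,z)) | (exists w. D(w,w))
Pull the quantifiers to the front (each side's bound variable is not free in the other side):
  exists z. exists w. (~F(z,z) | D(w,w))
The quantifier forall w sits under an odd number of negations, so it flips to exists w.

existential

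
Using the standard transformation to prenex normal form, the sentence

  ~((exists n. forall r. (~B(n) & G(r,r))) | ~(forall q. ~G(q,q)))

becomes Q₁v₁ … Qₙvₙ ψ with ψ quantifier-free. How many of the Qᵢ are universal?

2

Move each ¬ inward, flipping quantifiers it crosses:
  (forall n. exists r. (B(n) | ~G(r,r))) & (forall q. ~G(q,q))
Pull the quantifiers to the front (each side's bound variable is not free in the other side):
  forall n. exists r. forall q. ((B(n) | ~G(r,r)) & ~G(q,q))
The prefix is forall n exists r forall q: 2 universal, 1 existential.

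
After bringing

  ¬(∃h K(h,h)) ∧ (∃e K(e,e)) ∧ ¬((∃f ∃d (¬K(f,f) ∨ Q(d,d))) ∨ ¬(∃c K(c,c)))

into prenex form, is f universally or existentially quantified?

universal

Push ¬ through the quantifiers and connectives to reach negation normal form:
  (∀h ¬K(h,h)) ∧ (∃e K(e,e)) ∧ (∀f ∀d (K(f,f) ∧ ¬Q(d,d))) ∧ (∃c K(c,c))
Finally move all quantifiers to the prefix:
  ∀h ∃e ∀f ∀d ∃c (¬K(h,h) ∧ K(e,e) ∧ K(f,f) ∧ ¬Q(d,d) ∧ K(c,c))
The quantifier ∃f sits under an odd number of negations, so it flips to ∀f.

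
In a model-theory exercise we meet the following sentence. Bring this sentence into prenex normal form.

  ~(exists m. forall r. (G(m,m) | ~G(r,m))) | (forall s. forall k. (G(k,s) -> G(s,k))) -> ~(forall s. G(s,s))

exists m. forall r. exists s. exists k. exists x1. ((G(m,m) | ~G(r,m)) & G(k,s) & ~G(s,k) | ~G(x1,x1))

First replace A → B with ¬A ∨ B.
  ~(~(exists m. forall r. (G(m,m) | ~G(r,m))) | (forall s. forall k. (~G(k,s) | G(s,k)))) | ~(forall s. G(s,s))
Drive negations inward (¬∀x A ≡ ∃x ¬A, ¬∃x A ≡ ∀x ¬A, De Morgan for ∧/∨):
  (exists m. forall r. (G(m,m) | ~G(r,m))) & (exists s. exists k. (G(k,s) & ~G(s,k))) | (exists s. ~G(s,s))
Standardize variables apart so no two quantifiers bind the same name: s↦x1.
  (exists m. forall r. (G(m,m) | ~G(r,m))) & (exists s. exists k. (G(k,s) & ~G(s,k))) | (exists x1. ~G(x1,x1))
Finally move all quantifiers to the prefix:
  exists m. forall r. exists s. exists k. exists x1. ((G(m,m) | ~G(r,m)) & G(k,s) & ~G(s,k) | ~G(x1,x1))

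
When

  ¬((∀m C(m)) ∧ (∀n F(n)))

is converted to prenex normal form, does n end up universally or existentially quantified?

existential

Push ¬ through the quantifiers and connectives to reach negation normal form:
  (∃m ¬C(m)) ∨ (∃n ¬F(n))
All bound variables are already distinct, so no renaming is needed.
Pull the quantifiers to the front (each side's bound variable is not free in the other side):
  ∃m ∃n (¬C(m) ∨ ¬F(n))
The quantifier ∀n sits under an odd number of negations, so it flips to ∃n.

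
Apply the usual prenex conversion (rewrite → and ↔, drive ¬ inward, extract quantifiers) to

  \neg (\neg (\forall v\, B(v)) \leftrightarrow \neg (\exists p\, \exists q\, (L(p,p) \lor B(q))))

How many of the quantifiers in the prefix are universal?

3

First replace A → B with ¬A ∨ B; A ↔ B as (¬A ∨ B) ∧ (¬B ∨ A).
  \neg ((\neg \neg (\forall v\, B(v)) \lor \neg (\exists p\, \exists q\, (L(p,p) \lor B(q)))) \land (\neg \neg (\exists p\, \exists q\, (L(p,p) \lor B(q))) \lor \neg (\forall v\, B(v))))
Move each ¬ inward, flipping quantifiers it crosses:
  (\exists v\, \neg B(v)) \land (\exists p\, \exists q\, (L(p,p) \lor B(q))) \lor (\forall p\, \forall q\, (\neg L(p,p) \land \neg B(q))) \land (\forall v\, B(v))
Standardize variables apart so no two quantifiers bind the same name: p↦v1, q↦y, v↦u1.
  (\exists v\, \neg B(v)) \land (\exists p\, \exists q\, (L(p,p) \lor B(q))) \lor (\forall v1\, \forall y\, (\neg L(v1,v1) \land \neg B(y))) \land (\forall u1\, B(u1))
Pull the quantifiers to the front (each side's bound variable is not free in the other side):
  \exists v\, \exists p\, \exists q\, \forall v1\, \forall y\, \forall u1\, (\neg B(v) \land (L(p,p) \lor B(q)) \lor \neg L(v1,v1) \land \neg B(y) \land B(u1))
The prefix is \exists v \exists p \exists q \forall v1 \forall y \forall u1: 3 universal, 3 existential.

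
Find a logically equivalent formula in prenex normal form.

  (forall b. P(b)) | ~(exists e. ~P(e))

forall b. forall e. (P(b) | P(e))

Push ¬ through the quantifiers and connectives to reach negation normal form:
  (forall b. P(b)) | (forall e. P(e))
All bound variables are already distinct, so no renaming is needed.
Extract every quantifier outward, since the variables are now distinct and don't occur free across branches:
  forall b. forall e. (P(b) | P(e))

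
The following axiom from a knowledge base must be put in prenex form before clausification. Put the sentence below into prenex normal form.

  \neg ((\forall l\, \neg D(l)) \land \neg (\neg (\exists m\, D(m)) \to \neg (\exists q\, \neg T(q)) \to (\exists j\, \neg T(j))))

Rewrite implications/biconditionals: A → B as ¬A ∨ B.
  \neg ((\forall l\, \neg D(l)) \land \neg (\neg \neg (\exists m\, D(m)) \lor \neg \neg (\exists q\, \neg T(q)) \lor (\exists j\, \neg T(j))))
Push ¬ through the quantifiers and connectives to reach negation normal form:
  (\exists l\, D(l)) \lor (\exists m\, D(m)) \lor (\exists q\, \neg T(q)) \lor (\exists j\, \neg T(j))
All bound variables are already distinct, so no renaming is needed.
Pull the quantifiers to the front (each side's bound variable is not free in the other side):
  \exists l\, \exists m\, \exists q\, \exists j\, (D(l) \lor D(m) \lor \neg T(q) \lor \neg T(j))

\exists l\, \exists m\, \exists q\, \exists j\, (D(l) \lor D(m) \lor \neg T(q) \lor \neg T(j))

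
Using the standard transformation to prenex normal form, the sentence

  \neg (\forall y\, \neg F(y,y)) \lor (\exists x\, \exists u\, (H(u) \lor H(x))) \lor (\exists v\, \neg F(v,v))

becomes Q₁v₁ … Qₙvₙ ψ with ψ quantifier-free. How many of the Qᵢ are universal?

0

Push ¬ through the quantifiers and connectives to reach negation normal form:
  (\exists y\, F(y,y)) \lor (\exists x\, \exists u\, (H(u) \lor H(x))) \lor (\exists v\, \neg F(v,v))
All bound variables are already distinct, so no renaming is needed.
Finally move all quantifiers to the prefix:
  \exists y\, \exists x\, \exists u\, \exists v\, (F(y,y) \lor H(u) \lor H(x) \lor \neg F(v,v))
The prefix is \exists y \exists x \exists u \exists v: 0 universal, 4 existential.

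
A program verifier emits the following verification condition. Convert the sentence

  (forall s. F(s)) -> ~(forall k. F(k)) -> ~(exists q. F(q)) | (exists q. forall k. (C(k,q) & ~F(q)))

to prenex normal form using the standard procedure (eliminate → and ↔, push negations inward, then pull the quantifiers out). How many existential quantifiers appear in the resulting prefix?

Eliminate → and ↔ using ¬ and ∨.
  ~(forall s. F(s)) | ~~(forall k. F(k)) | ~(exists q. F(q)) | (exists q. forall k. (C(k,q) & ~F(q)))
Push ¬ through the quantifiers and connectives to reach negation normal form:
  (exists s. ~F(s)) | (forall k. F(k)) | (forall q. ~F(q)) | (exists q. forall k. (C(k,q) & ~F(q)))
Rename bound variables to avoid capture: q↦w, k↦p.
  (exists s. ~F(s)) | (forall k. F(k)) | (forall q. ~F(q)) | (exists w. forall p. (C(p,w) & ~F(w)))
Pull the quantifiers to the front (each side's bound variable is not free in the other side):
  exists s. forall k. forall q. exists w. forall p. (~F(s) | F(k) | ~F(q) | C(p,w) & ~F(w))
The prefix is exists s forall k forall q exists w forall p: 3 universal, 2 existential.

2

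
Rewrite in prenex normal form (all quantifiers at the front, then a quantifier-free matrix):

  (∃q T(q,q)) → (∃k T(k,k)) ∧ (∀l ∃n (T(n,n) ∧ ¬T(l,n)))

∀q ∃k ∀l ∃n (¬T(q,q) ∨ T(k,k) ∧ T(n,n) ∧ ¬T(l,n))

Eliminate → and ↔ using ¬ and ∨.
  ¬(∃q T(q,q)) ∨ (∃k T(k,k)) ∧ (∀l ∃n (T(n,n) ∧ ¬T(l,n)))
Push ¬ through the quantifiers and connectives to reach negation normal form:
  (∀q ¬T(q,q)) ∨ (∃k T(k,k)) ∧ (∀l ∃n (T(n,n) ∧ ¬T(l,n)))
All bound variables are already distinct, so no renaming is needed.
Extract every quantifier outward, since the variables are now distinct and don't occur free across branches:
  ∀q ∃k ∀l ∃n (¬T(q,q) ∨ T(k,k) ∧ T(n,n) ∧ ¬T(l,n))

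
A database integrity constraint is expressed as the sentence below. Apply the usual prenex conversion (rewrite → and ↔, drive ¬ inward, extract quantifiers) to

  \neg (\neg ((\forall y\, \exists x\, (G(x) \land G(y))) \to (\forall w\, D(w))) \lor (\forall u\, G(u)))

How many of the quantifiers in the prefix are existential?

2

Rewrite implications/biconditionals: A → B as ¬A ∨ B.
  \neg (\neg (\neg (\forall y\, \exists x\, (G(x) \land G(y))) \lor (\forall w\, D(w))) \lor (\forall u\, G(u)))
Move each ¬ inward, flipping quantifiers it crosses:
  ((\exists y\, \forall x\, (\neg G(x) \lor \neg G(y))) \lor (\forall w\, D(w))) \land (\exists u\, \neg G(u))
Pull the quantifiers to the front (each side's bound variable is not free in the other side):
  \exists y\, \forall x\, \forall w\, \exists u\, ((\neg G(x) \lor \neg G(y) \lor D(w)) \land \neg G(u))
The prefix is \exists y \forall x \forall w \exists u: 2 universal, 2 existential.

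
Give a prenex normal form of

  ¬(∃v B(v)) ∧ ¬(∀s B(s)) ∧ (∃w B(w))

∀v ∃s ∃w (¬B(v) ∧ ¬B(s) ∧ B(w))

Push ¬ through the quantifiers and connectives to reach negation normal form:
  (∀v ¬B(v)) ∧ (∃s ¬B(s)) ∧ (∃w B(w))
All bound variables are already distinct, so no renaming is needed.
Pull the quantifiers to the front (each side's bound variable is not free in the other side):
  ∀v ∃s ∃w (¬B(v) ∧ ¬B(s) ∧ B(w))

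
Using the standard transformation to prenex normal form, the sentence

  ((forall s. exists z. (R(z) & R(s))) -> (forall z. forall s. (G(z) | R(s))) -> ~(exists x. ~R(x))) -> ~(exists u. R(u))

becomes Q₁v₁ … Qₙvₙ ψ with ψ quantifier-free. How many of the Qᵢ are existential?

First replace A → B with ¬A ∨ B.
  ~(~(forall s. exists z. (R(z) & R(s))) | ~(forall z. forall s. (G(z) | R(s))) | ~(exists x. ~R(x))) | ~(exists u. R(u))
Drive negations inward (¬∀x A ≡ ∃x ¬A, ¬∃x A ≡ ∀x ¬A, De Morgan for ∧/∨):
  (forall s. exists z. (R(z) & R(s))) & (forall z. forall s. (G(z) | R(s))) & (exists x. ~R(x)) | (forall u. ~R(u))
Rename bound variables to avoid capture: z↦u1, s↦y1.
  (forall s. exists z. (R(z) & R(s))) & (forall u1. forall y1. (G(u1) | R(y1))) & (exists x. ~R(x)) | (forall u. ~R(u))
Finally move all quantifiers to the prefix:
  forall s. exists z. forall u1. forall y1. exists x. forall u. (R(z) & R(s) & (G(u1) | R(y1)) & ~R(x) | ~R(u))
The prefix is forall s exists z forall u1 forall y1 exists x forall u: 4 universal, 2 existential.

2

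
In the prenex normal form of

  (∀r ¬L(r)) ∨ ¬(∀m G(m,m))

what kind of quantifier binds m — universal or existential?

Drive negations inward (¬∀x A ≡ ∃x ¬A, ¬∃x A ≡ ∀x ¬A, De Morgan for ∧/∨):
  (∀r ¬L(r)) ∨ (∃m ¬G(m,m))
All bound variables are already distinct, so no renaming is needed.
Finally move all quantifiers to the prefix:
  ∀r ∃m (¬L(r) ∨ ¬G(m,m))
The quantifier ∀m sits under an odd number of negations, so it flips to ∃m.

existential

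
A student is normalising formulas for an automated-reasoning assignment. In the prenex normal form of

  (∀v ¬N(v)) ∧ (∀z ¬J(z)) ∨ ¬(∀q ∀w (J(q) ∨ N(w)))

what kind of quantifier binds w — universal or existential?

existential

Drive negations inward (¬∀x A ≡ ∃x ¬A, ¬∃x A ≡ ∀x ¬A, De Morgan for ∧/∨):
  (∀v ¬N(v)) ∧ (∀z ¬J(z)) ∨ (∃q ∃w (¬J(q) ∧ ¬N(w)))
All bound variables are already distinct, so no renaming is needed.
Pull the quantifiers to the front (each side's bound variable is not free in the other side):
  ∀v ∀z ∃q ∃w (¬N(v) ∧ ¬J(z) ∨ ¬J(q) ∧ ¬N(w))
The quantifier ∀w sits under an odd number of negations, so it flips to ∃w.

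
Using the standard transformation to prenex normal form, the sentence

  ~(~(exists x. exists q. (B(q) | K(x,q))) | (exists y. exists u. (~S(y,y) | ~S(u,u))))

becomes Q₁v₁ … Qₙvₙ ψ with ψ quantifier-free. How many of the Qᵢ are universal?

Drive negations inward (¬∀x A ≡ ∃x ¬A, ¬∃x A ≡ ∀x ¬A, De Morgan for ∧/∨):
  (exists x. exists q. (B(q) | K(x,q))) & (forall y. forall u. (S(y,y) & S(u,u)))
All bound variables are already distinct, so no renaming is needed.
Pull the quantifiers to the front (each side's bound variable is not free in the other side):
  exists x. exists q. forall y. forall u. ((B(q) | K(x,q)) & S(y,y) & S(u,u))
The prefix is exists x exists q forall y forall u: 2 universal, 2 existential.

2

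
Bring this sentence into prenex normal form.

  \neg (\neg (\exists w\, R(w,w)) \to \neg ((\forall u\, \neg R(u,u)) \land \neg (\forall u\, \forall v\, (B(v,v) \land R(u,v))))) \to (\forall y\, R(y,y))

\exists w\, \exists u\, \forall p\, \forall v\, \forall y\, (R(w,w) \lor R(u,u) \lor B(v,v) \land R(p,v) \lor R(y,y))

First replace A → B with ¬A ∨ B.
  \neg \neg (\neg \neg (\exists w\, R(w,w)) \lor \neg ((\forall u\, \neg R(u,u)) \land \neg (\forall u\, \forall v\, (B(v,v) \land R(u,v))))) \lor (\forall y\, R(y,y))
Push ¬ through the quantifiers and connectives to reach negation normal form:
  (\exists w\, R(w,w)) \lor (\exists u\, R(u,u)) \lor (\forall u\, \forall v\, (B(v,v) \land R(u,v))) \lor (\forall y\, R(y,y))
Give each quantifier a distinct variable: u↦p.
  (\exists w\, R(w,w)) \lor (\exists u\, R(u,u)) \lor (\forall p\, \forall v\, (B(v,v) \land R(p,v))) \lor (\forall y\, R(y,y))
Finally move all quantifiers to the prefix:
  \exists w\, \exists u\, \forall p\, \forall v\, \forall y\, (R(w,w) \lor R(u,u) \lor B(v,v) \land R(p,v) \lor R(y,y))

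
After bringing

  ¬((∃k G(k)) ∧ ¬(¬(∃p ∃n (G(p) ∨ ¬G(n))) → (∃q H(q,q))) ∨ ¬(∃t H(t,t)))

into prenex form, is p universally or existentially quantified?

Eliminate → and ↔ using ¬ and ∨.
  ¬((∃k G(k)) ∧ ¬(¬¬(∃p ∃n (G(p) ∨ ¬G(n))) ∨ (∃q H(q,q))) ∨ ¬(∃t H(t,t)))
Push ¬ through the quantifiers and connectives to reach negation normal form:
  ((∀k ¬G(k)) ∨ (∃p ∃n (G(p) ∨ ¬G(n))) ∨ (∃q H(q,q))) ∧ (∃t H(t,t))
All bound variables are already distinct, so no renaming is needed.
Finally move all quantifiers to the prefix:
  ∀k ∃p ∃n ∃q ∃t ((¬G(k) ∨ G(p) ∨ ¬G(n) ∨ H(q,q)) ∧ H(t,t))
The quantifier ∃p sits under an even number of negations (counting the antecedent side of each →), so it remains existential.

existential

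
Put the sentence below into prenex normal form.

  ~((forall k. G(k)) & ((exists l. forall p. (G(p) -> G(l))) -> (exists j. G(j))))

First replace A → B with ¬A ∨ B.
  ~((forall k. G(k)) & (~(exists l. forall p. (~G(p) | G(l))) | (exists j. G(j))))
Drive negations inward (¬∀x A ≡ ∃x ¬A, ¬∃x A ≡ ∀x ¬A, De Morgan for ∧/∨):
  (exists k. ~G(k)) | (exists l. forall p. (~G(p) | G(l))) & (forall j. ~G(j))
Finally move all quantifiers to the prefix:
  exists k. exists l. forall p. forall j. (~G(k) | (~G(p) | G(l)) & ~G(j))

exists k. exists l. forall p. forall j. (~G(k) | (~G(p) | G(l)) & ~G(j))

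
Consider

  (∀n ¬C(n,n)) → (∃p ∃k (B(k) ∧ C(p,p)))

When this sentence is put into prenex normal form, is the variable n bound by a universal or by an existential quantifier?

Eliminate → and ↔ using ¬ and ∨.
  ¬(∀n ¬C(n,n)) ∨ (∃p ∃k (B(k) ∧ C(p,p)))
Drive negations inward (¬∀x A ≡ ∃x ¬A, ¬∃x A ≡ ∀x ¬A, De Morgan for ∧/∨):
  (∃n C(n,n)) ∨ (∃p ∃k (B(k) ∧ C(p,p)))
Pull the quantifiers to the front (each side's bound variable is not free in the other side):
  ∃n ∃p ∃k (C(n,n) ∨ B(k) ∧ C(p,p))
The quantifier ∀n sits under an odd number of negations (counting the antecedent side of each →), so it flips to ∃n.

existential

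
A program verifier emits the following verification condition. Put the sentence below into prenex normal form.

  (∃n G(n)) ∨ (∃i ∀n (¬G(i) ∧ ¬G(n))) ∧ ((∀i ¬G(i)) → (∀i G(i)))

First replace A → B with ¬A ∨ B.
  (∃n G(n)) ∨ (∃i ∀n (¬G(i) ∧ ¬G(n))) ∧ (¬(∀i ¬G(i)) ∨ (∀i G(i)))
Drive negations inward (¬∀x A ≡ ∃x ¬A, ¬∃x A ≡ ∀x ¬A, De Morgan for ∧/∨):
  (∃n G(n)) ∨ (∃i ∀n (¬G(i) ∧ ¬G(n))) ∧ ((∃i G(i)) ∨ (∀i G(i)))
Rename bound variables to avoid capture: n↦x1, i↦p, i↦z1.
  (∃n G(n)) ∨ (∃i ∀x1 (¬G(i) ∧ ¬G(x1))) ∧ ((∃p G(p)) ∨ (∀z1 G(z1)))
Pull the quantifiers to the front (each side's bound variable is not free in the other side):
  ∃n ∃i ∀x1 ∃p ∀z1 (G(n) ∨ ¬G(i) ∧ ¬G(x1) ∧ (G(p) ∨ G(z1)))

∃n ∃i ∀x1 ∃p ∀z1 (G(n) ∨ ¬G(i) ∧ ¬G(x1) ∧ (G(p) ∨ G(z1)))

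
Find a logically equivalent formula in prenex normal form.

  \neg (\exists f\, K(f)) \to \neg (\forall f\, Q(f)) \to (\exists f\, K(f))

First replace A → B with ¬A ∨ B.
  \neg \neg (\exists f\, K(f)) \lor \neg \neg (\forall f\, Q(f)) \lor (\exists f\, K(f))
Move each ¬ inward, flipping quantifiers it crosses:
  (\exists f\, K(f)) \lor (\forall f\, Q(f)) \lor (\exists f\, K(f))
Give each quantifier a distinct variable: f↦u, f↦u1.
  (\exists f\, K(f)) \lor (\forall u\, Q(u)) \lor (\exists u1\, K(u1))
Extract every quantifier outward, since the variables are now distinct and don't occur free across branches:
  \exists f\, \forall u\, \exists u1\, (K(f) \lor Q(u) \lor K(u1))

\exists f\, \forall u\, \exists u1\, (K(f) \lor Q(u) \lor K(u1))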